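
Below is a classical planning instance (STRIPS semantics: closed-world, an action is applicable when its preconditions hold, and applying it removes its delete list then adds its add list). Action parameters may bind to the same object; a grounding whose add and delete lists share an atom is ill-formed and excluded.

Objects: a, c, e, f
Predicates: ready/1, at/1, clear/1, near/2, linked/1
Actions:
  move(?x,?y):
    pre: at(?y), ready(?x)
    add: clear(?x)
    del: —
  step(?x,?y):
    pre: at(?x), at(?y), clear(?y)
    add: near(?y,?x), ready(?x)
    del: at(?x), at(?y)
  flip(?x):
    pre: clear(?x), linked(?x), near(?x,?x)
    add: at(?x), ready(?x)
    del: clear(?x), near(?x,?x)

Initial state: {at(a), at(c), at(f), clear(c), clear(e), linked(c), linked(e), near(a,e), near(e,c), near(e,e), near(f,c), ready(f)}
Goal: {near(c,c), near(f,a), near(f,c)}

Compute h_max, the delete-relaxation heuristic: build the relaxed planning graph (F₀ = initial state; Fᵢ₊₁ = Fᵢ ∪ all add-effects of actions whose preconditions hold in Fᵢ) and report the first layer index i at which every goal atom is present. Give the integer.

2

F0 = init (12 atoms)
F1 = F0 ∪ {at(e), clear(f), near(c,a), near(c,c), near(c,f), ready(a), ready(c), ready(e)}  (20 atoms)
F2 = F1 ∪ {clear(a), near(c,e), near(e,a), near(e,f), near(f,a), near(f,e), near(f,f)}  (27 atoms)
goal ⊆ F2  ⇒  h_max = 2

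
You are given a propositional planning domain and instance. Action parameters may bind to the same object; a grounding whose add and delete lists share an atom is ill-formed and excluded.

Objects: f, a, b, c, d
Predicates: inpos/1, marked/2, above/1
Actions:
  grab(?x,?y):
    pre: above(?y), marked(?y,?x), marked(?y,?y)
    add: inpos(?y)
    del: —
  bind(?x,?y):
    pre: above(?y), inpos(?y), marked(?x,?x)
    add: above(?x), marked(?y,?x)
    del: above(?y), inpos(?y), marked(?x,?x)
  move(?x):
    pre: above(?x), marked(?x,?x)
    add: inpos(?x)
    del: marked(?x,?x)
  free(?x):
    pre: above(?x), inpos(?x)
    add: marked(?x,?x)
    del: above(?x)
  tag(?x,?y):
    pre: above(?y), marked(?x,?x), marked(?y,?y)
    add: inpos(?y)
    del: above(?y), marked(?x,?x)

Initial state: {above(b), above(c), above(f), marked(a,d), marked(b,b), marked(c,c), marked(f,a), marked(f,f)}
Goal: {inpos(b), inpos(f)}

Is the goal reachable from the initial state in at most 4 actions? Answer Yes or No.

1. grab(f,f)  →  {above(b), above(c), above(f), inpos(f), marked(a,d), marked(b,b), marked(c,c), marked(f,a), marked(f,f)}
2. grab(b,b)  →  {above(b), above(c), above(f), inpos(b), inpos(f), marked(a,d), marked(b,b), marked(c,c), marked(f,a), marked(f,f)}
optimal plan length = 2; 2 ≤ 4

Yes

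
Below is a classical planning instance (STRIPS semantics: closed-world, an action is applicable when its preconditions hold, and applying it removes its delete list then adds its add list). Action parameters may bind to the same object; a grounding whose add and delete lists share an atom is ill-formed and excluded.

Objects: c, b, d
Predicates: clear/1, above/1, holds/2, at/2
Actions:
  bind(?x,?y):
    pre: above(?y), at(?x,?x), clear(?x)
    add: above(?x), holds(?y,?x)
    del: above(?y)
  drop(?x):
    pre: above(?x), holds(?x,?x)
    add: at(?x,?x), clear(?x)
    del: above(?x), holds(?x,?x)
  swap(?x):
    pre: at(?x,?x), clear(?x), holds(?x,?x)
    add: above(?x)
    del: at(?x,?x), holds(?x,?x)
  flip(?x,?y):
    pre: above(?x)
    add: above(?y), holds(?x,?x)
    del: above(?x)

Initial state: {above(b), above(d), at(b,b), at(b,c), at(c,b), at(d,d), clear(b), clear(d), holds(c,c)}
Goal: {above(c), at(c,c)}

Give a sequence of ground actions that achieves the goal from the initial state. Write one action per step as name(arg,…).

1. flip(b,c)  →  {above(c), above(d), at(b,b), at(b,c), at(c,b), at(d,d), clear(b), clear(d), holds(b,b), holds(c,c)}
2. drop(c)  →  {above(d), at(b,b), at(b,c), at(c,b), at(c,c), at(d,d), clear(b), clear(c), clear(d), holds(b,b)}
3. bind(c,d)  →  {above(c), at(b,b), at(b,c), at(c,b), at(c,c), at(d,d), clear(b), clear(c), clear(d), holds(b,b), holds(d,c)}

flip(b,c); drop(c); bind(c,d)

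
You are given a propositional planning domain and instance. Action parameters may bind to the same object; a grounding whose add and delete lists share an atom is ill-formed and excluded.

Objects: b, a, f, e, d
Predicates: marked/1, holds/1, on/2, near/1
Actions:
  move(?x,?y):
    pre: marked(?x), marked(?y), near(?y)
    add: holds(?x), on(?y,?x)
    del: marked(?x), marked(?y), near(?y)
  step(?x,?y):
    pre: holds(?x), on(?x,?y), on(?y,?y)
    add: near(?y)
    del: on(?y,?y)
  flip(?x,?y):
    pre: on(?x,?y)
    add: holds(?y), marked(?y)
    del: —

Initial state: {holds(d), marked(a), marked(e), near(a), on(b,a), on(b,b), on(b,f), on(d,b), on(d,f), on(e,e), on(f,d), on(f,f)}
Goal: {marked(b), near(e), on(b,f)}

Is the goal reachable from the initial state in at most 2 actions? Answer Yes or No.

1. move(e,a)  →  {holds(d), holds(e), on(a,e), on(b,a), on(b,b), on(b,f), on(d,b), on(d,f), on(e,e), on(f,d), on(f,f)}
2. step(e,e)  →  {holds(d), holds(e), near(e), on(a,e), on(b,a), on(b,b), on(b,f), on(d,b), on(d,f), on(f,d), on(f,f)}
3. flip(b,b)  →  {holds(b), holds(d), holds(e), marked(b), near(e), on(a,e), on(b,a), on(b,b), on(b,f), on(d,b), on(d,f), on(f,d), on(f,f)}
optimal plan length = 3; 3 > 2

No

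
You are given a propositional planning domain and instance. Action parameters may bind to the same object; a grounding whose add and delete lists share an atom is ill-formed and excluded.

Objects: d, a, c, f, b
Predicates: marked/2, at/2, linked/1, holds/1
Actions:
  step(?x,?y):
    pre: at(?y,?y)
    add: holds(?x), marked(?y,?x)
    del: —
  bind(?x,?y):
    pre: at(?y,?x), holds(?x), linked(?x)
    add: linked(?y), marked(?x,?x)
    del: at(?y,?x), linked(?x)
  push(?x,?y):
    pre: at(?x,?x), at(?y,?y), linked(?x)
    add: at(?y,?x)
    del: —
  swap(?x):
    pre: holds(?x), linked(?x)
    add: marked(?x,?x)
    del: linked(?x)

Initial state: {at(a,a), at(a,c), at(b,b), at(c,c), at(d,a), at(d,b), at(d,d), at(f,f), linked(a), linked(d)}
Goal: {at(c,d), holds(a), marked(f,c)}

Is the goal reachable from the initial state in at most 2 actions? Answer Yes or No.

No

1. step(a,d)  →  {at(a,a), at(a,c), at(b,b), at(c,c), at(d,a), at(d,b), at(d,d), at(f,f), holds(a), linked(a), linked(d), marked(d,a)}
2. step(c,f)  →  {at(a,a), at(a,c), at(b,b), at(c,c), at(d,a), at(d,b), at(d,d), at(f,f), holds(a), holds(c), linked(a), linked(d), marked(d,a), marked(f,c)}
3. push(d,c)  →  {at(a,a), at(a,c), at(b,b), at(c,c), at(c,d), at(d,a), at(d,b), at(d,d), at(f,f), holds(a), holds(c), linked(a), linked(d), marked(d,a), marked(f,c)}
optimal plan length = 3; 3 > 2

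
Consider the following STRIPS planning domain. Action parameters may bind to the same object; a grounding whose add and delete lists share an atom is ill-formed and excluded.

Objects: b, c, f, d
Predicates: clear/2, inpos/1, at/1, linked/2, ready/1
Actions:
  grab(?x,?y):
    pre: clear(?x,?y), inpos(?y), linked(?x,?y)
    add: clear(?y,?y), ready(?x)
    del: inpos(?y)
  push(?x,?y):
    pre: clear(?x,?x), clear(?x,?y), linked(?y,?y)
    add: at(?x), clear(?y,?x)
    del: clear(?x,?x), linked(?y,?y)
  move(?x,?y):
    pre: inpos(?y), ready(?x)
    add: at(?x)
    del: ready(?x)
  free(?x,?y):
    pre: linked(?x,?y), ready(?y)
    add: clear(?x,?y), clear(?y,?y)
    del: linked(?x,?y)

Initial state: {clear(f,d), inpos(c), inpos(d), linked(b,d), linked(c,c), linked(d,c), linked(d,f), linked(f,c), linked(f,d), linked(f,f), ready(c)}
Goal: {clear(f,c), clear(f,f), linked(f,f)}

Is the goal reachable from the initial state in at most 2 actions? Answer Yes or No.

No

1. grab(f,d)  →  {clear(d,d), clear(f,d), inpos(c), linked(b,d), linked(c,c), linked(d,c), linked(d,f), linked(f,c), linked(f,d), linked(f,f), ready(c), ready(f)}
2. free(f,c)  →  {clear(c,c), clear(d,d), clear(f,c), clear(f,d), inpos(c), linked(b,d), linked(c,c), linked(d,c), linked(d,f), linked(f,d), linked(f,f), ready(c), ready(f)}
3. free(d,f)  →  {clear(c,c), clear(d,d), clear(d,f), clear(f,c), clear(f,d), clear(f,f), inpos(c), linked(b,d), linked(c,c), linked(d,c), linked(f,d), linked(f,f), ready(c), ready(f)}
optimal plan length = 3; 3 > 2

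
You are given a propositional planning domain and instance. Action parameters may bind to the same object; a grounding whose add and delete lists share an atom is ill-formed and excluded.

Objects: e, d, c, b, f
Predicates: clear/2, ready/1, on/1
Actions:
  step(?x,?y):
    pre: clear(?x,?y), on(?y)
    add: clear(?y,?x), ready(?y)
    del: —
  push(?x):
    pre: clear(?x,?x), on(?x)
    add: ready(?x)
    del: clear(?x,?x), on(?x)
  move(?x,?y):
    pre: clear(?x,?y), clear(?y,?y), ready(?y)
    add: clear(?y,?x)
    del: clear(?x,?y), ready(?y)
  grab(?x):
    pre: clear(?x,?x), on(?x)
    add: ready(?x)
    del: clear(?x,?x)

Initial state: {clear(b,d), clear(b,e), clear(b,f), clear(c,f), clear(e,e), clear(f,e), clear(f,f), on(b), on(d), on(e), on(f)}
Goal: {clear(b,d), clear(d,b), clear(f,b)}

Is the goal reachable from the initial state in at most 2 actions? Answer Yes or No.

Yes

1. step(b,d)  →  {clear(b,d), clear(b,e), clear(b,f), clear(c,f), clear(d,b), clear(e,e), clear(f,e), clear(f,f), on(b), on(d), on(e), on(f), ready(d)}
2. step(b,f)  →  {clear(b,d), clear(b,e), clear(b,f), clear(c,f), clear(d,b), clear(e,e), clear(f,b), clear(f,e), clear(f,f), on(b), on(d), on(e), on(f), ready(d), ready(f)}
optimal plan length = 2; 2 ≤ 2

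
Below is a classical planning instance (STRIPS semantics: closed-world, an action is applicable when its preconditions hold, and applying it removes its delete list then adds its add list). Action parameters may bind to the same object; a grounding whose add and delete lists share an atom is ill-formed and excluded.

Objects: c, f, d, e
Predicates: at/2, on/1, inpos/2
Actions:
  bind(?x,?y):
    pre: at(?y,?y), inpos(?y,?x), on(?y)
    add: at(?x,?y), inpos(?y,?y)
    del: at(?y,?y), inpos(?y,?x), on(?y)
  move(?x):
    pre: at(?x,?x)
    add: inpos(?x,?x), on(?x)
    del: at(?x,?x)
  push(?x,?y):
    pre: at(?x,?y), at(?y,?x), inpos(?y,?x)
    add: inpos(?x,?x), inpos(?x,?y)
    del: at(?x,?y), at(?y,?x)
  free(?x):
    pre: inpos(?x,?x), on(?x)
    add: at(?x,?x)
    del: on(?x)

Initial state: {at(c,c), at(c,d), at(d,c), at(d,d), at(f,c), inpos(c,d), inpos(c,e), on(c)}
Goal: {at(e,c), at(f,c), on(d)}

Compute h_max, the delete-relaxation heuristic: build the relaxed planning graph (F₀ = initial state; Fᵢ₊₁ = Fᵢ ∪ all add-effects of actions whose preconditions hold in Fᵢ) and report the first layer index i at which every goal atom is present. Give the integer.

1

F0 = init (8 atoms)
F1 = F0 ∪ {at(e,c), inpos(c,c), inpos(d,c), inpos(d,d), on(d)}  (13 atoms)
goal ⊆ F1  ⇒  h_max = 1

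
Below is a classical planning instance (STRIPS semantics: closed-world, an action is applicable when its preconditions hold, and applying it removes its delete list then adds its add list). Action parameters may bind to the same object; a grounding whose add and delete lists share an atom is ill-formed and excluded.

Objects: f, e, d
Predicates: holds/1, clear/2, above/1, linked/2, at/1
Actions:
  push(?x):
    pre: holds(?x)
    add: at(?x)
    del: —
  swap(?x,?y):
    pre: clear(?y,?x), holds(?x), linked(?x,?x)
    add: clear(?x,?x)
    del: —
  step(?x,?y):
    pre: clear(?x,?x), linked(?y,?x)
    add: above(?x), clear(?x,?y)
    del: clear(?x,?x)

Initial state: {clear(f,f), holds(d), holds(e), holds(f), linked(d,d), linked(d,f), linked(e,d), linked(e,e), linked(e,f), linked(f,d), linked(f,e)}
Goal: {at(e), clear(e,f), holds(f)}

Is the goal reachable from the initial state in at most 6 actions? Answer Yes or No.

Yes

1. push(e)  →  {at(e), clear(f,f), holds(d), holds(e), holds(f), linked(d,d), linked(d,f), linked(e,d), linked(e,e), linked(e,f), linked(f,d), linked(f,e)}
2. step(f,e)  →  {above(f), at(e), clear(f,e), holds(d), holds(e), holds(f), linked(d,d), linked(d,f), linked(e,d), linked(e,e), linked(e,f), linked(f,d), linked(f,e)}
3. swap(e,f)  →  {above(f), at(e), clear(e,e), clear(f,e), holds(d), holds(e), holds(f), linked(d,d), linked(d,f), linked(e,d), linked(e,e), linked(e,f), linked(f,d), linked(f,e)}
4. step(e,f)  →  {above(e), above(f), at(e), clear(e,f), clear(f,e), holds(d), holds(e), holds(f), linked(d,d), linked(d,f), linked(e,d), linked(e,e), linked(e,f), linked(f,d), linked(f,e)}
optimal plan length = 4; 4 ≤ 6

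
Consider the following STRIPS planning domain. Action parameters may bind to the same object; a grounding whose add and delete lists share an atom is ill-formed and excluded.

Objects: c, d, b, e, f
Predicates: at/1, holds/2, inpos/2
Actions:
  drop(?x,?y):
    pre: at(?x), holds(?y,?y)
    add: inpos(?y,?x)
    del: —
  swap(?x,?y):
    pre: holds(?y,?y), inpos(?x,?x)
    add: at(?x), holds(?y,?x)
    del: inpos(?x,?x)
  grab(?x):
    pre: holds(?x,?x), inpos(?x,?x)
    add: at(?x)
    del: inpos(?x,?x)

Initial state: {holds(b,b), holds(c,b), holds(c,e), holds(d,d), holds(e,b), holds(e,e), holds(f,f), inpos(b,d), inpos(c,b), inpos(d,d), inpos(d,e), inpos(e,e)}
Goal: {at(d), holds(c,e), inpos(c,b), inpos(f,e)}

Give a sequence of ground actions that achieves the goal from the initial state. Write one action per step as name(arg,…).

1. swap(d,d)  →  {at(d), holds(b,b), holds(c,b), holds(c,e), holds(d,d), holds(e,b), holds(e,e), holds(f,f), inpos(b,d), inpos(c,b), inpos(d,e), inpos(e,e)}
2. swap(e,d)  →  {at(d), at(e), holds(b,b), holds(c,b), holds(c,e), holds(d,d), holds(d,e), holds(e,b), holds(e,e), holds(f,f), inpos(b,d), inpos(c,b), inpos(d,e)}
3. drop(e,f)  →  {at(d), at(e), holds(b,b), holds(c,b), holds(c,e), holds(d,d), holds(d,e), holds(e,b), holds(e,e), holds(f,f), inpos(b,d), inpos(c,b), inpos(d,e), inpos(f,e)}

swap(d,d); swap(e,d); drop(e,f)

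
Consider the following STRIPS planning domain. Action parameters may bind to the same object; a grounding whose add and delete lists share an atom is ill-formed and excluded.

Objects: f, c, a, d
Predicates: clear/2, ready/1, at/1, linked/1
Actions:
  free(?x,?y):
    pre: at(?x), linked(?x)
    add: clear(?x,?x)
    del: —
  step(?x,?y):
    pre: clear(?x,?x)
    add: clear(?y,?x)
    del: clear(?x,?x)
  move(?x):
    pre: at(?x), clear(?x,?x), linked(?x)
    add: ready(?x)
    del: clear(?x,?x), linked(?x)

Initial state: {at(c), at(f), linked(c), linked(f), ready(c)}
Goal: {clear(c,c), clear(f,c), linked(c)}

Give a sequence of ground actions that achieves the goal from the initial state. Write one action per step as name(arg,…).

free(c,f); step(c,f); free(c,f)

1. free(c,f)  →  {at(c), at(f), clear(c,c), linked(c), linked(f), ready(c)}
2. step(c,f)  →  {at(c), at(f), clear(f,c), linked(c), linked(f), ready(c)}
3. free(c,f)  →  {at(c), at(f), clear(c,c), clear(f,c), linked(c), linked(f), ready(c)}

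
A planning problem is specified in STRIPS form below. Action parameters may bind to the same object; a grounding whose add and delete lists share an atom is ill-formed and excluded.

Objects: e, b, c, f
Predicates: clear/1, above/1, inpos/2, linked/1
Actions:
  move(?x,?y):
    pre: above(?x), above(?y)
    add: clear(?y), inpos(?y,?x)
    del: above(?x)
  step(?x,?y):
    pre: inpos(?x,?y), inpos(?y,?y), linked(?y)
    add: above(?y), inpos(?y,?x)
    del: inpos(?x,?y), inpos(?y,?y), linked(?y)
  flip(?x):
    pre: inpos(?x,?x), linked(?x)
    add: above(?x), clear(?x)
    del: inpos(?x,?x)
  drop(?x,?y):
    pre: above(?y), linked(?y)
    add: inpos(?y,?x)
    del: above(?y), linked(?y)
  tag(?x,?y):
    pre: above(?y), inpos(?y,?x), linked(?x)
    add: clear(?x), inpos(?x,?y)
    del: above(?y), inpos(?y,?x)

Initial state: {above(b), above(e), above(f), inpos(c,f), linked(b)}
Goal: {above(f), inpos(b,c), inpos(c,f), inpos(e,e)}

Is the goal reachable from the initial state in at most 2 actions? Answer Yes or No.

Yes

1. move(e,e)  →  {above(b), above(f), clear(e), inpos(c,f), inpos(e,e), linked(b)}
2. drop(c,b)  →  {above(f), clear(e), inpos(b,c), inpos(c,f), inpos(e,e)}
optimal plan length = 2; 2 ≤ 2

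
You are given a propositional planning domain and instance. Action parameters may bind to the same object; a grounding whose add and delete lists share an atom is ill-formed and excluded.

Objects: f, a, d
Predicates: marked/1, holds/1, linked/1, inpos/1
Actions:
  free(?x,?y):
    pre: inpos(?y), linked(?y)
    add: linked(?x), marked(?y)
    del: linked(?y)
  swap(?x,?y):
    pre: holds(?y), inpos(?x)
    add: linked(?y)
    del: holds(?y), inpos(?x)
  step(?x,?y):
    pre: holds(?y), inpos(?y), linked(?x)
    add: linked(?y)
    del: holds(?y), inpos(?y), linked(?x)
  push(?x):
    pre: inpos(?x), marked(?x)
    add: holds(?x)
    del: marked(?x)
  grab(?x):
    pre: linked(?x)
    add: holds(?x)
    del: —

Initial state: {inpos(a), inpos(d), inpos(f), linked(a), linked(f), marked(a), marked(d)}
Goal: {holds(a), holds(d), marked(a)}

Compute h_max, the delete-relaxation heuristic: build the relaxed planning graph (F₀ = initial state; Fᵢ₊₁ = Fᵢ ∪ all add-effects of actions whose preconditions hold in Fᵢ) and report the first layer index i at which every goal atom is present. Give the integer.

1

F0 = init (7 atoms)
F1 = F0 ∪ {holds(a), holds(d), holds(f), linked(d), marked(f)}  (12 atoms)
goal ⊆ F1  ⇒  h_max = 1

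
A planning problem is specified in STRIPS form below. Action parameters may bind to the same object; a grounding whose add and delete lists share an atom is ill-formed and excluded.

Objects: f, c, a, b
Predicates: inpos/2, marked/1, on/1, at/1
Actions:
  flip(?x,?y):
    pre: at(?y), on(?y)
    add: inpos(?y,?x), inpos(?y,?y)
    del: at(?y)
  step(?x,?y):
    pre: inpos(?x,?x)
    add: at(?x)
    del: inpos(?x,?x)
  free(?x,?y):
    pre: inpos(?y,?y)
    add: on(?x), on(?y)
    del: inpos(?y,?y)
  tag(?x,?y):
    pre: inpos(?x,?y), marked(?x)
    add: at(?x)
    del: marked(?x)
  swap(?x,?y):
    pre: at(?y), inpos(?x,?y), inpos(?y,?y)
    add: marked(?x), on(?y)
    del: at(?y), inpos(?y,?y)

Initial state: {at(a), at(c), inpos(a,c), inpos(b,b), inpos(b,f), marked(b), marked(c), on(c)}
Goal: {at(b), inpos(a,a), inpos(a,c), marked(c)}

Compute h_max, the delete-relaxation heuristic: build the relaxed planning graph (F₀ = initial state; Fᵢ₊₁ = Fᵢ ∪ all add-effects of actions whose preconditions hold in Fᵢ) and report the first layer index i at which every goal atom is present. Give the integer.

2

F0 = init (8 atoms)
F1 = F0 ∪ {at(b), inpos(c,a), inpos(c,b), inpos(c,c), inpos(c,f), on(a), on(b), on(f)}  (16 atoms)
F2 = F1 ∪ {inpos(a,a), inpos(a,b), inpos(a,f), inpos(b,a), inpos(b,c), marked(a)}  (22 atoms)
goal ⊆ F2  ⇒  h_max = 2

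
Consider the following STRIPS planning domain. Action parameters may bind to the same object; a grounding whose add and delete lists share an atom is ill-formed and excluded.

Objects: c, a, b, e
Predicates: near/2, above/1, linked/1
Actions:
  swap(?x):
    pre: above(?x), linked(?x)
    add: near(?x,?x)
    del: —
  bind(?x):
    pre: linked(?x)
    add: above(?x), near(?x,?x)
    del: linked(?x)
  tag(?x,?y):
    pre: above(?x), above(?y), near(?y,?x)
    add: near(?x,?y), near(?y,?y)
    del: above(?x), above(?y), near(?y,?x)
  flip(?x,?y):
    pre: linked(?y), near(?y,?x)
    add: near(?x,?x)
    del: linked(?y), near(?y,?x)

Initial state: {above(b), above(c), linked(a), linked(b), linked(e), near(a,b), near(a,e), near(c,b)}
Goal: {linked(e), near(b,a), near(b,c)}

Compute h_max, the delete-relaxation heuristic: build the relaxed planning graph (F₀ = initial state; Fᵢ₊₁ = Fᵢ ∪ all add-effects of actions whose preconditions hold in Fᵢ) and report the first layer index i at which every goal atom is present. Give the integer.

2

F0 = init (8 atoms)
F1 = F0 ∪ {above(a), above(e), near(a,a), near(b,b), near(b,c), near(c,c), near(e,e)}  (15 atoms)
F2 = F1 ∪ {near(b,a), near(e,a)}  (17 atoms)
goal ⊆ F2  ⇒  h_max = 2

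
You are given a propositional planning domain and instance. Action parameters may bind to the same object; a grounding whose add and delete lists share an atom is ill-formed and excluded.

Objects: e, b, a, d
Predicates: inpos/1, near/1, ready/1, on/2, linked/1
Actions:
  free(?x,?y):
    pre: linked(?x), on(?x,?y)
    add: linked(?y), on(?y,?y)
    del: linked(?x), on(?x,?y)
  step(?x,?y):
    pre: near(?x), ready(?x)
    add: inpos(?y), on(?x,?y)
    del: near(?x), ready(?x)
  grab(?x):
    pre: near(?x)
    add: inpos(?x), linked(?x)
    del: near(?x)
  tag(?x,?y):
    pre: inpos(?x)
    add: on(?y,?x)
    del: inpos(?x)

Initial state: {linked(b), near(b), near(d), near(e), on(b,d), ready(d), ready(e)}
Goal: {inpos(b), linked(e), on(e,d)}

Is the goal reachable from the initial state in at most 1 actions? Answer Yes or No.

1. step(d,d)  →  {inpos(d), linked(b), near(b), near(e), on(b,d), on(d,d), ready(e)}
2. grab(e)  →  {inpos(d), inpos(e), linked(b), linked(e), near(b), on(b,d), on(d,d), ready(e)}
3. grab(b)  →  {inpos(b), inpos(d), inpos(e), linked(b), linked(e), on(b,d), on(d,d), ready(e)}
4. tag(d,e)  →  {inpos(b), inpos(e), linked(b), linked(e), on(b,d), on(d,d), on(e,d), ready(e)}
optimal plan length = 4; 4 > 1

No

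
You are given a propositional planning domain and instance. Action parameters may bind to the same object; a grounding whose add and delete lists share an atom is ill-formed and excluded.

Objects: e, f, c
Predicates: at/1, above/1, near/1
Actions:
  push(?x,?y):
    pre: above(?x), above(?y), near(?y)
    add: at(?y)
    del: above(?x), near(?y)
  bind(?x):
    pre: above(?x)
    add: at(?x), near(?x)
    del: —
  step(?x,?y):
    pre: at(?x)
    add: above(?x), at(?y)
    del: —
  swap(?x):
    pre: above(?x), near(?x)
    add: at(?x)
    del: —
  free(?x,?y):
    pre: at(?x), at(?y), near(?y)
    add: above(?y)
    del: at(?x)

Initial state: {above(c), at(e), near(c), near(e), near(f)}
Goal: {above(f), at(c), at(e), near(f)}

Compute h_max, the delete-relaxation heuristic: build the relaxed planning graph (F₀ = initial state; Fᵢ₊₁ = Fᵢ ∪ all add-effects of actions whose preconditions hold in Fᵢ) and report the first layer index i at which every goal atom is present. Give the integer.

2

F0 = init (5 atoms)
F1 = F0 ∪ {above(e), at(c), at(f)}  (8 atoms)
F2 = F1 ∪ {above(f)}  (9 atoms)
goal ⊆ F2  ⇒  h_max = 2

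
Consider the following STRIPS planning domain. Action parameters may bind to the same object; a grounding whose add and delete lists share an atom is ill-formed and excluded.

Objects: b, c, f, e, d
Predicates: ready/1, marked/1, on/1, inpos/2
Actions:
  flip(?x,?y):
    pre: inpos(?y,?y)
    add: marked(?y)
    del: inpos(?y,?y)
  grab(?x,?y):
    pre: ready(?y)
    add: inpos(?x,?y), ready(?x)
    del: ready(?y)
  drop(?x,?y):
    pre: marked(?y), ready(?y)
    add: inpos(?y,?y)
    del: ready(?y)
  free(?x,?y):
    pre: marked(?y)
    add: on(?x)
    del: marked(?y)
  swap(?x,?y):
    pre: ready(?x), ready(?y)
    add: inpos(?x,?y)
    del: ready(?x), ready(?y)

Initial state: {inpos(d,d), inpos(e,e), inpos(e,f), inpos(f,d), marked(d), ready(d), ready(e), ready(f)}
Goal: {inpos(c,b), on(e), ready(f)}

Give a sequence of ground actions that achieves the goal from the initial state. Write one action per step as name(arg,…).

grab(b,e); grab(c,b); free(e,d)

1. grab(b,e)  →  {inpos(b,e), inpos(d,d), inpos(e,e), inpos(e,f), inpos(f,d), marked(d), ready(b), ready(d), ready(f)}
2. grab(c,b)  →  {inpos(b,e), inpos(c,b), inpos(d,d), inpos(e,e), inpos(e,f), inpos(f,d), marked(d), ready(c), ready(d), ready(f)}
3. free(e,d)  →  {inpos(b,e), inpos(c,b), inpos(d,d), inpos(e,e), inpos(e,f), inpos(f,d), on(e), ready(c), ready(d), ready(f)}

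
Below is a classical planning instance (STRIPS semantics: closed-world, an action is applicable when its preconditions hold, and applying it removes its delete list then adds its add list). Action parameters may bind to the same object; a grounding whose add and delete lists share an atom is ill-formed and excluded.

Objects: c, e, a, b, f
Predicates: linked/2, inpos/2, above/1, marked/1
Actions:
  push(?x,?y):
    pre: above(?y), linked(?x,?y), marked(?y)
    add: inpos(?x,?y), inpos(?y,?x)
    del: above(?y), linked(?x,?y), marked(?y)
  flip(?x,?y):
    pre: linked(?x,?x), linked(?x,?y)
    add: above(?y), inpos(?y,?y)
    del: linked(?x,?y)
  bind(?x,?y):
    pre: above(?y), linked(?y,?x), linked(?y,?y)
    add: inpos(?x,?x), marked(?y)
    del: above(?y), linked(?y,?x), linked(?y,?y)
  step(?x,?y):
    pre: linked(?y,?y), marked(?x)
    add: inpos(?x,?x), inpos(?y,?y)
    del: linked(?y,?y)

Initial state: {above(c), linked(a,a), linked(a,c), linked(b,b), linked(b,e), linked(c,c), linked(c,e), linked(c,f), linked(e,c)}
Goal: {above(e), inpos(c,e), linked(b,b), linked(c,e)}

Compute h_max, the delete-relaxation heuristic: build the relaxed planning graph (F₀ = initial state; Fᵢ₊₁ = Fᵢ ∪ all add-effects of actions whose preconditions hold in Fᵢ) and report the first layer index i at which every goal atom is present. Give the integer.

F0 = init (9 atoms)
F1 = F0 ∪ {above(a), above(b), above(e), above(f), inpos(a,a), inpos(b,b), inpos(c,c), inpos(e,e), inpos(f,f), marked(c)}  (19 atoms)
F2 = F1 ∪ {inpos(a,c), inpos(c,a), inpos(c,e), inpos(e,c), marked(a), marked(b)}  (25 atoms)
goal ⊆ F2  ⇒  h_max = 2

2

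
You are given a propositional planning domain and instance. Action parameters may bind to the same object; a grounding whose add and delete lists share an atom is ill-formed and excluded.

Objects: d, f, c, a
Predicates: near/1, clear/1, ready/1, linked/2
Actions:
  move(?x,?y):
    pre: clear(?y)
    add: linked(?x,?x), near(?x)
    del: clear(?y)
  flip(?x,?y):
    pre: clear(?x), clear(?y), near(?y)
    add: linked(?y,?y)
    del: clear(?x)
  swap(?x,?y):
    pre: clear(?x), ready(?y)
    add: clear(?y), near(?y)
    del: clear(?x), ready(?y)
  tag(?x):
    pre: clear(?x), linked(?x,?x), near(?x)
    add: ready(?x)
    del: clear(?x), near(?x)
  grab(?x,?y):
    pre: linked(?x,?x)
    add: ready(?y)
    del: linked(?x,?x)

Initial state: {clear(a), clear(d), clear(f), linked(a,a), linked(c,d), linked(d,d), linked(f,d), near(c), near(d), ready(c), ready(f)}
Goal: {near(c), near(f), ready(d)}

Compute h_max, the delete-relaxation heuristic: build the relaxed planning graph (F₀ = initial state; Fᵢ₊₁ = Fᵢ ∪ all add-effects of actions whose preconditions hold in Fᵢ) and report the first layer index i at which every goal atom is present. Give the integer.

F0 = init (11 atoms)
F1 = F0 ∪ {clear(c), linked(c,c), linked(f,f), near(a), near(f), ready(a), ready(d)}  (18 atoms)
goal ⊆ F1  ⇒  h_max = 1

1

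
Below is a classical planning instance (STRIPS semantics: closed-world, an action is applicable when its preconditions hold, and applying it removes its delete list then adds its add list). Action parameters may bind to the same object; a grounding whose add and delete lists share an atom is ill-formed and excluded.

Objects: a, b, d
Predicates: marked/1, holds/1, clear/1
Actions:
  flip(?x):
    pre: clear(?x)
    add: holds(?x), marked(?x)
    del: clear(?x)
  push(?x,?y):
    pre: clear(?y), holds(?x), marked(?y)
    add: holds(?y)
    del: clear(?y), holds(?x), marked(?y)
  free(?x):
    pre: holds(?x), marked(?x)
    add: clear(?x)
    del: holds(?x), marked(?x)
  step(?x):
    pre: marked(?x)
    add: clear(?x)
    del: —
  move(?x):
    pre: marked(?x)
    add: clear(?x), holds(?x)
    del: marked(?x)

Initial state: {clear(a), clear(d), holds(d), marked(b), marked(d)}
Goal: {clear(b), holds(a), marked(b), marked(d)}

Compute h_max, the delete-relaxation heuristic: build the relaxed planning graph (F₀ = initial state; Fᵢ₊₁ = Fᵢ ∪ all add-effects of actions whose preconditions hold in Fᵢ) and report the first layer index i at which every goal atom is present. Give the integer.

1

F0 = init (5 atoms)
F1 = F0 ∪ {clear(b), holds(a), holds(b), marked(a)}  (9 atoms)
goal ⊆ F1  ⇒  h_max = 1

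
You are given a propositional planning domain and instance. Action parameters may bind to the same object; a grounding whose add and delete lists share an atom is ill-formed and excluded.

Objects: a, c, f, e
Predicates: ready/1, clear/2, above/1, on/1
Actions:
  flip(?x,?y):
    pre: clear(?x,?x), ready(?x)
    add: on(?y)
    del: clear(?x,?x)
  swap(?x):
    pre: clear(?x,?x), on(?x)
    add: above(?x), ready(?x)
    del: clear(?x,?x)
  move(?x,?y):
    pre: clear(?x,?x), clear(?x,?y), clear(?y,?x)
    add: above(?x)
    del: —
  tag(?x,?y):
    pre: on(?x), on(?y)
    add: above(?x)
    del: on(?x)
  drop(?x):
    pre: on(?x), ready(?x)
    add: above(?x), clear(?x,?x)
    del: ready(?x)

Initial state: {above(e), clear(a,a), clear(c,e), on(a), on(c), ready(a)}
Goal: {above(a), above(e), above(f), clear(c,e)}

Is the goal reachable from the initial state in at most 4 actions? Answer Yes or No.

1. flip(a,f)  →  {above(e), clear(c,e), on(a), on(c), on(f), ready(a)}
2. tag(a,a)  →  {above(a), above(e), clear(c,e), on(c), on(f), ready(a)}
3. tag(f,c)  →  {above(a), above(e), above(f), clear(c,e), on(c), ready(a)}
optimal plan length = 3; 3 ≤ 4

Yes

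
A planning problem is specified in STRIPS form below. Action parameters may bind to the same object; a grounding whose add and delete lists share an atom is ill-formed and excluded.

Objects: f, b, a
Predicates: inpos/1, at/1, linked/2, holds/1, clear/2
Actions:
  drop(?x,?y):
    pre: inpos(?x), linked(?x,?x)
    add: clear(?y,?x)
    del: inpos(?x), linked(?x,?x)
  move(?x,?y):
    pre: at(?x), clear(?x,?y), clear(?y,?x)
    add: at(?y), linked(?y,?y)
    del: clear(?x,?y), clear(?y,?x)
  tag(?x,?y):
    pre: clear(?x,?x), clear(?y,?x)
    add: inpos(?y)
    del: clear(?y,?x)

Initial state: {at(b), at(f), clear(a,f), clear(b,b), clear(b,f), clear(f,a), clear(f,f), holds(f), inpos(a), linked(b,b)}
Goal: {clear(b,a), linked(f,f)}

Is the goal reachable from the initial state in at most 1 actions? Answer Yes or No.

No

1. move(f,f)  →  {at(b), at(f), clear(a,f), clear(b,b), clear(b,f), clear(f,a), holds(f), inpos(a), linked(b,b), linked(f,f)}
2. move(f,a)  →  {at(a), at(b), at(f), clear(b,b), clear(b,f), holds(f), inpos(a), linked(a,a), linked(b,b), linked(f,f)}
3. drop(a,b)  →  {at(a), at(b), at(f), clear(b,a), clear(b,b), clear(b,f), holds(f), linked(b,b), linked(f,f)}
optimal plan length = 3; 3 > 1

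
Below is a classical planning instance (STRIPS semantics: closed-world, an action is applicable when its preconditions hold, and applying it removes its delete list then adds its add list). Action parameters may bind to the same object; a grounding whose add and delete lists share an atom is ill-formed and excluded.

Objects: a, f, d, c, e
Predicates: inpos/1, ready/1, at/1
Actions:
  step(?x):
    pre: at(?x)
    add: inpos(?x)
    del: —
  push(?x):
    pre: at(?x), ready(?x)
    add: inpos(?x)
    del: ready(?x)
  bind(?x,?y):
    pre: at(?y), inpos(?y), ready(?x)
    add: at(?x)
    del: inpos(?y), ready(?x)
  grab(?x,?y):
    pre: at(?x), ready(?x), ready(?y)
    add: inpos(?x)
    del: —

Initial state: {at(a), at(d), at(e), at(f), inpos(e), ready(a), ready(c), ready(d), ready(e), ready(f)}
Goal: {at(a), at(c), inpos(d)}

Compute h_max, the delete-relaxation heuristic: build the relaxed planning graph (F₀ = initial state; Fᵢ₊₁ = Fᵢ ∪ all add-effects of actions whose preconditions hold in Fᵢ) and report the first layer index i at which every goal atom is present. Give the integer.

F0 = init (10 atoms)
F1 = F0 ∪ {at(c), inpos(a), inpos(d), inpos(f)}  (14 atoms)
goal ⊆ F1  ⇒  h_max = 1

1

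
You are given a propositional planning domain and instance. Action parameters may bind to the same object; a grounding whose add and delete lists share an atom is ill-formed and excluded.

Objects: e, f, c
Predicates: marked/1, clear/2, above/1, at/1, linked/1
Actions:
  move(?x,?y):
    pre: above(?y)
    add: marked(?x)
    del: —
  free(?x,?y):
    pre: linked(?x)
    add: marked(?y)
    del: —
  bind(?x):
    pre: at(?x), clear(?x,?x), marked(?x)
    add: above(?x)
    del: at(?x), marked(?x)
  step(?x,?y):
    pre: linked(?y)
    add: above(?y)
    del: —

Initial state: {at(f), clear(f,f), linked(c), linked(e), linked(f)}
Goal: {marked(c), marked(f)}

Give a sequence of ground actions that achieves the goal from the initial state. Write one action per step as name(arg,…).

free(e,f); free(e,c)

1. free(e,f)  →  {at(f), clear(f,f), linked(c), linked(e), linked(f), marked(f)}
2. free(e,c)  →  {at(f), clear(f,f), linked(c), linked(e), linked(f), marked(c), marked(f)}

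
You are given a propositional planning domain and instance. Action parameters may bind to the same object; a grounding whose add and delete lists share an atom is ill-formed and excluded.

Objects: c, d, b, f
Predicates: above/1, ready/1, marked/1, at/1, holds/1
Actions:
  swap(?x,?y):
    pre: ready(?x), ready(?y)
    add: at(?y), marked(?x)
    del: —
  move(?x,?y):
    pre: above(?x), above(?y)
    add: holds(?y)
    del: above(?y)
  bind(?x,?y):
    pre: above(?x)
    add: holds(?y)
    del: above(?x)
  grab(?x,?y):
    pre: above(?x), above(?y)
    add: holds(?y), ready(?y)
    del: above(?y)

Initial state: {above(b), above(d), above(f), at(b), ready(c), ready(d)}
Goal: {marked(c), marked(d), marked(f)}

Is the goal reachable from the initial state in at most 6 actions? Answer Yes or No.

Yes

1. swap(c,c)  →  {above(b), above(d), above(f), at(b), at(c), marked(c), ready(c), ready(d)}
2. swap(d,c)  →  {above(b), above(d), above(f), at(b), at(c), marked(c), marked(d), ready(c), ready(d)}
3. grab(d,f)  →  {above(b), above(d), at(b), at(c), holds(f), marked(c), marked(d), ready(c), ready(d), ready(f)}
4. swap(f,c)  →  {above(b), above(d), at(b), at(c), holds(f), marked(c), marked(d), marked(f), ready(c), ready(d), ready(f)}
optimal plan length = 4; 4 ≤ 6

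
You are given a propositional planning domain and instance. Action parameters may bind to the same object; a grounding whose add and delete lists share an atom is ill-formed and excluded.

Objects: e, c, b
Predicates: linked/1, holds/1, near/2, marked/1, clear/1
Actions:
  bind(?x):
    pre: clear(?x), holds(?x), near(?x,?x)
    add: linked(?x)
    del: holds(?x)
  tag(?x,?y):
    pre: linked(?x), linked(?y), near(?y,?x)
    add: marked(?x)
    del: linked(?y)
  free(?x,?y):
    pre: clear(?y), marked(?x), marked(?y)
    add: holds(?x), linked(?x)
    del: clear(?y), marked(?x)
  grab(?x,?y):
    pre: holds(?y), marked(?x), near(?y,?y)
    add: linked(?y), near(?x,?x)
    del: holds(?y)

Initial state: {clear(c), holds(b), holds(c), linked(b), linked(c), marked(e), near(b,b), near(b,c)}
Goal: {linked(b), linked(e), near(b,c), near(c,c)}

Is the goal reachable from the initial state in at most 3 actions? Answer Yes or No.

1. tag(c,b)  →  {clear(c), holds(b), holds(c), linked(c), marked(c), marked(e), near(b,b), near(b,c)}
2. free(e,c)  →  {holds(b), holds(c), holds(e), linked(c), linked(e), marked(c), near(b,b), near(b,c)}
3. grab(c,b)  →  {holds(c), holds(e), linked(b), linked(c), linked(e), marked(c), near(b,b), near(b,c), near(c,c)}
optimal plan length = 3; 3 ≤ 3

Yes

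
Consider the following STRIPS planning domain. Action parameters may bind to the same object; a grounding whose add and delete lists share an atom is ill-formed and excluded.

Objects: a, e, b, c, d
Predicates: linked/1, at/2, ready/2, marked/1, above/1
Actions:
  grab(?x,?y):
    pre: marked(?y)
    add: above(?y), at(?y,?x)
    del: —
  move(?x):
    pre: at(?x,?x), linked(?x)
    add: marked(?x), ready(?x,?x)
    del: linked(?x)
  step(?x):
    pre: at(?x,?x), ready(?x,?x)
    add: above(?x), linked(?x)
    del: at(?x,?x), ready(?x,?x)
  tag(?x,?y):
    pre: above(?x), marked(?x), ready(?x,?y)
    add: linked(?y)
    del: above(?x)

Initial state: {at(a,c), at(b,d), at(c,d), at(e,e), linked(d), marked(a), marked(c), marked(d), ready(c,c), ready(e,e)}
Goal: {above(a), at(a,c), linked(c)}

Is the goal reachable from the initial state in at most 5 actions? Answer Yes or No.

1. grab(a,a)  →  {above(a), at(a,a), at(a,c), at(b,d), at(c,d), at(e,e), linked(d), marked(a), marked(c), marked(d), ready(c,c), ready(e,e)}
2. grab(a,c)  →  {above(a), above(c), at(a,a), at(a,c), at(b,d), at(c,a), at(c,d), at(e,e), linked(d), marked(a), marked(c), marked(d), ready(c,c), ready(e,e)}
3. tag(c,c)  →  {above(a), at(a,a), at(a,c), at(b,d), at(c,a), at(c,d), at(e,e), linked(c), linked(d), marked(a), marked(c), marked(d), ready(c,c), ready(e,e)}
optimal plan length = 3; 3 ≤ 5

Yes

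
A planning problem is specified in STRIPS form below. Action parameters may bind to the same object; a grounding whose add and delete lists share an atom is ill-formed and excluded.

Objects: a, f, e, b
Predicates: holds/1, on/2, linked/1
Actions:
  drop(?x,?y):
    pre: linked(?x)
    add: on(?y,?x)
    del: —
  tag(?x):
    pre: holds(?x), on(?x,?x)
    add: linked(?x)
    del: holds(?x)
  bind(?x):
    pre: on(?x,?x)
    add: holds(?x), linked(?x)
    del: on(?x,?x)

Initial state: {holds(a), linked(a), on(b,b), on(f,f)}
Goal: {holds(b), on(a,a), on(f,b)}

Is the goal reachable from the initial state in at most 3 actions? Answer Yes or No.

Yes

1. drop(a,a)  →  {holds(a), linked(a), on(a,a), on(b,b), on(f,f)}
2. bind(b)  →  {holds(a), holds(b), linked(a), linked(b), on(a,a), on(f,f)}
3. drop(b,f)  →  {holds(a), holds(b), linked(a), linked(b), on(a,a), on(f,b), on(f,f)}
optimal plan length = 3; 3 ≤ 3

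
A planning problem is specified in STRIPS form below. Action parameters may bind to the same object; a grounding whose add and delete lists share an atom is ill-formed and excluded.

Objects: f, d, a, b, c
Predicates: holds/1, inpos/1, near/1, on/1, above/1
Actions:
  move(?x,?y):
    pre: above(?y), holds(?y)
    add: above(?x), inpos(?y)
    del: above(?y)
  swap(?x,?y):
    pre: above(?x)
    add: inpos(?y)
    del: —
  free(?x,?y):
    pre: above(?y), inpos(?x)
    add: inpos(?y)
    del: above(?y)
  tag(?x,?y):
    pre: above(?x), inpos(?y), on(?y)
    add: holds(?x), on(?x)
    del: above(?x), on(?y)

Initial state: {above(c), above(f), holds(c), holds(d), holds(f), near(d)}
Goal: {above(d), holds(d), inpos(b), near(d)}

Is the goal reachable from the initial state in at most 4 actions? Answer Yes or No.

1. move(d,f)  →  {above(c), above(d), holds(c), holds(d), holds(f), inpos(f), near(d)}
2. swap(d,b)  →  {above(c), above(d), holds(c), holds(d), holds(f), inpos(b), inpos(f), near(d)}
optimal plan length = 2; 2 ≤ 4

Yes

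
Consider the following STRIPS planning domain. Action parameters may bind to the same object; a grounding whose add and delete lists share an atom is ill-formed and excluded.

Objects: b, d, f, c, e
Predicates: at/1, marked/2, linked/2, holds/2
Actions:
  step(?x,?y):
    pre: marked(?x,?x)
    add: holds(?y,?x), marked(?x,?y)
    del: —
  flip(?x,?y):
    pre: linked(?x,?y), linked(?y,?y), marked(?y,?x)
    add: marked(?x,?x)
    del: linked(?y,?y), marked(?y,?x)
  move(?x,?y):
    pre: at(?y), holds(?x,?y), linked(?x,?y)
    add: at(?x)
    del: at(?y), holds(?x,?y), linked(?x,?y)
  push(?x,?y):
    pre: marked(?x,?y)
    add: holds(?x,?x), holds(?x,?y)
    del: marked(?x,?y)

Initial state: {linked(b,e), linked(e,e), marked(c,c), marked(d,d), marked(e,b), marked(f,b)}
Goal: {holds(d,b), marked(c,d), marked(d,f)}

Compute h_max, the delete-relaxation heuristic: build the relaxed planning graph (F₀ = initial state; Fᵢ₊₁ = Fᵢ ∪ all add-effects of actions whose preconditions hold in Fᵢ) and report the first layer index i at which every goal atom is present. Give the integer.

2

F0 = init (6 atoms)
F1 = F0 ∪ {holds(b,c), holds(b,d), holds(c,c), holds(c,d), holds(d,c), holds(d,d), holds(e,b), holds(e,c), holds(e,d), holds(e,e), holds(f,b), holds(f,c), holds(f,d), holds(f,f), marked(b,b), marked(c,b), marked(c,d), marked(c,e), marked(c,f), marked(d,b), marked(d,c), marked(d,e), marked(d,f)}  (29 atoms)
F2 = F1 ∪ {holds(b,b), holds(c,b), holds(c,e), holds(c,f), holds(d,b), holds(d,e), holds(d,f), marked(b,c), marked(b,d), marked(b,e), marked(b,f)}  (40 atoms)
goal ⊆ F2  ⇒  h_max = 2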